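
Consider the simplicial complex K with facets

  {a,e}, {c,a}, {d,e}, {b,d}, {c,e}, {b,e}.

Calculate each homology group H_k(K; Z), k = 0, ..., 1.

Fix the vertex order a < b < c < d < e and write every simplex with vertices in increasing order. Then dim K = 1 and the simplices of K are:

  0-simplices (5): a, b, c, d, e
  1-simplices (6): ac, ae, bd, be, ce, de

so the chain groups are C_0 ≅ Z^5, C_1 ≅ Z^6.

Boundary ∂_1: C_1 → C_0 maps an edge to its endpoints' difference, ∂[p,q] = q − p.
As a 5×6 matrix over Z this has rank 4, with invariant factors (1,1,1,1).

Reading off H_k = ker ∂_k / im ∂_{k+1}:

  H_0: rank C_0 − rank ∂_1 = 5 − 4 = 1, and the invariant factors of ∂_1 are all 1, so H_0 ≅ Z.
  H_1: rank ker ∂_1 − rank ∂_2 = (6 − 4) − 0 = 2, and there is no ∂_2, so H_1 ≅ Z^2.

H_0 = Z,  H_1 = Z^2.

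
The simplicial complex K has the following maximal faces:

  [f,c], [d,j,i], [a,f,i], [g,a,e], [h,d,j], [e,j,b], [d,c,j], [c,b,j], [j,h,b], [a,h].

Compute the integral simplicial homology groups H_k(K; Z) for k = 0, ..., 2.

H_0 ≅ Z,  H_1 ≅ Z^3,  H_2 = 0.

Take the total order a < b < c < d < e < f < g < h < i < j on the vertex set. Then K (dimension 2) consists of the simplices:

  0-simplices (10): a, b, c, d, e, f, g, h, i, j
  1-simplices (20): ae, af, ag, ah, ai, bc, be, bh, bj, cd, cf, cj, dh, di, dj, eg, ej, fi, hj, ij
  2-simplices (8): aeg, afi, bcj, bej, bhj, cdj, dhj, dij

giving chain groups C_0 ≅ Z^10, C_1 ≅ Z^20, C_2 ≅ Z^8.

∂_1: C_1 → C_0 maps an edge to its endpoints' difference, ∂[p,q] = q − p.
As a 10×20 matrix over Z this has rank 9, with invariant factors (1,1,1,1,1,1,1,1,1).

Boundary ∂_2: C_2 → C_1 sends each 2-simplex [p,q,r] to [q,r] − [p,r] + [p,q]. For instance
  ∂bej = ej − bj + be,
  ∂bcj = cj − bj + bc.
The resulting 20×8 matrix has rank 8, and its Smith normal form has invariant factors (1,1,1,1,1,1,1,1).

Computing H_k = (kernel of ∂_k) / (image of ∂_{k+1}):

  H_0: rank C_0 − rank ∂_1 = 10 − 9 = 1, and the invariant factors of ∂_1 are all 1, so H_0 ≅ Z.
  H_1: rank ker ∂_1 − rank ∂_2 = (20 − 9) − 8 = 3, and the invariant factors of ∂_2 are all 1, so H_1 ≅ Z^3.
  H_2: rank ker ∂_2 − rank ∂_3 = (8 − 8) − 0 = 0, and there is no ∂_3, so H_2 ≅ 0.

As a check, the Euler characteristic is 10 − 20 + 8 = -2, which agrees with 1 − 3 + 0 = -2.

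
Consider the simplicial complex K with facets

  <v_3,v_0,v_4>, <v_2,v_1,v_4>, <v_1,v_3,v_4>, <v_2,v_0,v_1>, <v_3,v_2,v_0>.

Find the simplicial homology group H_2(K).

Fix the vertex order v_0 < v_1 < v_2 < v_3 < v_4 and write every simplex with vertices in increasing order. Then dim K = 2 and the simplices of K are:

  0-simplices (5): [v_0], [v_1], [v_2], [v_3], [v_4]
  1-simplices (10): [v_0,v_1], [v_0,v_2], [v_0,v_3], [v_0,v_4], [v_1,v_2], [v_1,v_3], [v_1,v_4], [v_2,v_3], [v_2,v_4], [v_3,v_4]
  2-simplices (5): [v_0,v_1,v_2], [v_0,v_2,v_3], [v_0,v_3,v_4], [v_1,v_2,v_4], [v_1,v_3,v_4]

so the chain groups are C_0 ≅ Z^5, C_1 ≅ Z^10, C_2 ≅ Z^5.

Boundary ∂_1: C_1 → C_0 is given by ∂[p,q] = [q] − [p]. For instance
  ∂[v_3,v_4] = [v_4] − [v_3].
As a 5×10 matrix over Z this has rank 4, with invariant factors (1,1,1,1).

The boundary map ∂_2: C_2 → C_1 maps a triangle to the signed sum of its edges. For instance
  ∂[v_0,v_3,v_4] = [v_3,v_4] − [v_0,v_4] + [v_0,v_3],
  ∂[v_1,v_3,v_4] = [v_3,v_4] − [v_1,v_4] + [v_1,v_3].
The resulting 10×5 matrix has rank 5, and its Smith normal form has invariant factors (1,1,1,1,1).

From H_k ≅ ker(∂_k) / im(∂_{k+1}) we obtain:

  H_2: rank ker ∂_2 − rank ∂_3 = (5 − 5) − 0 = 0, and there is no ∂_3, so H_2 ≅ 0.

(K is a triangulation of the Möbius band.)

H_2 ≅ 0.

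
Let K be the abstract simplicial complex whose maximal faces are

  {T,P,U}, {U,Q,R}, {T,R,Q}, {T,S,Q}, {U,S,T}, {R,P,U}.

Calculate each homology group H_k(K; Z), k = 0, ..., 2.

Take the total order P < Q < R < S < T < U on the vertex set. Then K (dimension 2) consists of the simplices:

  0-simplices (6): P, Q, R, S, T, U
  1-simplices (12): PR, PT, PU, QR, QS, QT, QU, RT, RU, ST, SU, TU
  2-simplices (6): PRU, PTU, QRT, QRU, QST, STU

giving chain groups C_0 ≅ Z^6, C_1 ≅ Z^12, C_2 ≅ Z^6.

The boundary map ∂_1: C_1 → C_0 is given by ∂[p,q] = [q] − [p].
This gives a 6×12 integer matrix of rank 5; reducing to Smith normal form yields diagonal entries (1,1,1,1,1).

∂_2: C_2 → C_1 sends each 2-simplex [p,q,r] to [q,r] − [p,r] + [p,q]. For instance
  ∂PRU = RU − PU + PR,
  ∂STU = TU − SU + ST.
The resulting 12×6 matrix has rank 6, and its Smith normal form has invariant factors (1,1,1,1,1,1).

Now H_k = ker ∂_k / im ∂_{k+1}, so:

  H_0: rank C_0 − rank ∂_1 = 6 − 5 = 1, and the invariant factors of ∂_1 are all 1, so H_0 ≅ Z.
  H_1: rank ker ∂_1 − rank ∂_2 = (12 − 5) − 6 = 1, and the invariant factors of ∂_2 are all 1, so H_1 ≅ Z.
  H_2: rank ker ∂_2 − rank ∂_3 = (6 − 6) − 0 = 0, and there is no ∂_3, so H_2 ≅ 0.

H_0 = Z,  H_1 = Z,  H_2 = 0.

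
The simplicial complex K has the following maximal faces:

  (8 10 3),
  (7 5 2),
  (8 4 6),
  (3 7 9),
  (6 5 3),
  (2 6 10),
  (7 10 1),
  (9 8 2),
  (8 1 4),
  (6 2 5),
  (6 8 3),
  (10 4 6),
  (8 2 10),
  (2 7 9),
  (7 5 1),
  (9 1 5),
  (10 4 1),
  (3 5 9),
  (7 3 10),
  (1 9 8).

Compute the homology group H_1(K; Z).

H_1 = Z ⊕ Z/2.

K has 10 vertices, 30 edges, 20 triangles.
rank ∂_1 = 9, rank ∂_2 = 20 ⇒ b_1 = 30 − 9 − 20 = 1; ∂_2 has invariant factor(s) [2] giving torsion. So H_1 = Z ⊕ Z/2.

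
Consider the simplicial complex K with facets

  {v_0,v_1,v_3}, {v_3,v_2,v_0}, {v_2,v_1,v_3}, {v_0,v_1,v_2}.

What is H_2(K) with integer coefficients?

H_2 = Z.

Take the total order v_0 < v_1 < v_2 < v_3 on the vertex set. Then K (dimension 2) consists of the simplices:

  0-simplices (4): [v_0], [v_1], [v_2], [v_3]
  1-simplices (6): [v_0,v_1], [v_0,v_2], [v_0,v_3], [v_1,v_2], [v_1,v_3], [v_2,v_3]
  2-simplices (4): [v_0,v_1,v_2], [v_0,v_1,v_3], [v_0,v_2,v_3], [v_1,v_2,v_3]

giving chain groups C_0 ≅ Z^4, C_1 ≅ Z^6, C_2 ≅ Z^4.

∂_1: C_1 → C_0 maps an edge to its endpoints' difference, ∂[p,q] = q − p. For instance
  ∂[v_1,v_2] = [v_2] − [v_1].
The resulting 4×6 matrix has rank 3, and its Smith normal form has invariant factors (1,1,1).

The boundary map ∂_2: C_2 → C_1 maps a triangle to the signed sum of its edges. For instance
  ∂[v_0,v_1,v_2] = [v_1,v_2] − [v_0,v_2] + [v_0,v_1],
  ∂[v_0,v_2,v_3] = [v_2,v_3] − [v_0,v_3] + [v_0,v_2].
This gives a 6×4 integer matrix of rank 3; reducing to Smith normal form yields diagonal entries (1,1,1).

Reading off H_k = ker ∂_k / im ∂_{k+1}:

  H_2: rank ker ∂_2 − rank ∂_3 = (4 − 3) − 0 = 1, and there is no ∂_3, so H_2 = Z.

(K is a triangulation of the 2-sphere S^2.)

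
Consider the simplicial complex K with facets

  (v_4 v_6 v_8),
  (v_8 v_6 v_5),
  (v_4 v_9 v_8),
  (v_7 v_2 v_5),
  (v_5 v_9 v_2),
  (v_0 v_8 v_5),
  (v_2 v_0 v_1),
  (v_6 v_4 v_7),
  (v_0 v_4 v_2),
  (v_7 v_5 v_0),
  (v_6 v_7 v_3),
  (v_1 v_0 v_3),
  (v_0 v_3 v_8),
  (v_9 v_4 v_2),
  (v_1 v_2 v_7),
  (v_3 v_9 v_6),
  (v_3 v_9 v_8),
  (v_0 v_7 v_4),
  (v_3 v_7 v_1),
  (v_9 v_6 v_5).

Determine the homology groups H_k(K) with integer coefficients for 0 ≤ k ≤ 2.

K has 10 vertices, 30 edges, 20 triangles.
rank ∂_0 = 0, rank ∂_1 = 9 ⇒ b_0 = 10 − 0 − 9 = 1; all invariant factors of ∂_1 are 1 so no torsion. So H_0 = Z.
rank ∂_1 = 9, rank ∂_2 = 20 ⇒ b_1 = 30 − 9 − 20 = 1; ∂_2 has invariant factor(s) [2] giving torsion. So H_1 = Z ⊕ Z/2Z.
rank ∂_2 = 20, rank ∂_3 = 0 ⇒ b_2 = 20 − 20 − 0 = 0. So H_2 = 0.

H_0 = Z,  H_1 = Z ⊕ Z/2Z,  H_2 = 0.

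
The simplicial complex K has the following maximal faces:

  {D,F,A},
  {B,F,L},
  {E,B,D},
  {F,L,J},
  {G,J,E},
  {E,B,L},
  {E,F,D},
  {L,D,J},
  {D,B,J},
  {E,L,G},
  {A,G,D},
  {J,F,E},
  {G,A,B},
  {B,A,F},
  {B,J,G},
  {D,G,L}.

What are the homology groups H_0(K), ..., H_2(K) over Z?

K has 8 vertices, 24 edges, 16 triangles.
rank ∂_0 = 0, rank ∂_1 = 7 ⇒ b_0 = 8 − 0 − 7 = 1; all invariant factors of ∂_1 are 1 so no torsion. So H_0 ≅ Z.
rank ∂_1 = 7, rank ∂_2 = 15 ⇒ b_1 = 24 − 7 − 15 = 2; all invariant factors of ∂_2 are 1 so no torsion. So H_1 ≅ Z^2.
rank ∂_2 = 15, rank ∂_3 = 0 ⇒ b_2 = 16 − 15 − 0 = 1. So H_2 ≅ Z.

H_0 = Z,  H_1 = Z^2,  H_2 = Z.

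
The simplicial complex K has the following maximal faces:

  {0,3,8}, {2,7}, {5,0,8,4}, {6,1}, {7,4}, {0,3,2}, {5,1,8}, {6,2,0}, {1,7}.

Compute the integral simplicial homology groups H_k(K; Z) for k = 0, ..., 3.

H_0 ≅ Z,  H_1 ≅ Z^3,  H_2 = 0,  H_3 = 0.

Take the total order 0 < 1 < 2 < 3 < 4 < 5 < 6 < 7 < 8 on the vertex set. Then K (dimension 3) consists of the simplices:

  0-simplices (9): [0], [1], [2], [3], [4], [5], [6], [7], [8]
  1-simplices (18): [0,2], [0,3], [0,4], [0,5], [0,6], [0,8], [1,5], [1,6], [1,7], [1,8], [2,3], [2,6], [2,7], [3,8], [4,5], [4,7], [4,8], [5,8]
  2-simplices (8): [0,2,3], [0,2,6], [0,3,8], [0,4,5], [0,4,8], [0,5,8], [1,5,8], [4,5,8]
  3-simplices (1): [0,4,5,8]

Hence C_0 ≅ Z^9, C_1 ≅ Z^18, C_2 ≅ Z^8, C_3 ≅ Z^1.

The boundary map ∂_1: C_1 → C_0 maps an edge to its endpoints' difference, ∂[p,q] = q − p.
The resulting 9×18 matrix has rank 8, and its Smith normal form has invariant factors (1,1,1,1,1,1,1,1).

Boundary ∂_2: C_2 → C_1 maps a triangle to the signed sum of its edges. For instance
  ∂[0,2,3] = [2,3] − [0,3] + [0,2],
  ∂[0,2,6] = [2,6] − [0,6] + [0,2].
The resulting 18×8 matrix has rank 7, and its Smith normal form has invariant factors (1,1,1,1,1,1,1).

Boundary ∂_3: C_3 → C_2 sends each 3-simplex σ to the alternating sum Σ_i (−1)^i (σ with its i-th vertex removed). For instance
  ∂[0,4,5,8] = [4,5,8] − [0,5,8] + [0,4,8] − [0,4,5].
The resulting 8×1 matrix has rank 1, and its Smith normal form has invariant factors (1).

Now H_k = ker ∂_k / im ∂_{k+1}, so:

  H_0: rank C_0 − rank ∂_1 = 9 − 8 = 1, and the invariant factors of ∂_1 are all 1, so H_0 ≅ Z.
  H_1: rank ker ∂_1 − rank ∂_2 = (18 − 8) − 7 = 3, and the invariant factors of ∂_2 are all 1, so H_1 ≅ Z^3.
  H_2: rank ker ∂_2 − rank ∂_3 = (8 − 7) − 1 = 0, and the invariant factors of ∂_3 are all 1, so H_2 ≅ 0.
  H_3: rank ker ∂_3 − rank ∂_4 = (1 − 1) − 0 = 0, and there is no ∂_4, so H_3 ≅ 0.

As a check, the Euler characteristic is 9 − 18 + 8 − 1 = -2, which agrees with 1 − 3 + 0 − 0 = -2.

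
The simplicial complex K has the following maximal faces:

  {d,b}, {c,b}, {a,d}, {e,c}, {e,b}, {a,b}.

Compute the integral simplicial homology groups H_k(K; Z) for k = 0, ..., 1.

Fix the vertex order a < b < c < d < e and write every simplex with vertices in increasing order. Then dim K = 1 and the simplices of K are:

  0-simplices (5): a, b, c, d, e
  1-simplices (6): ab, ad, bc, bd, be, ce

giving chain groups C_0 ≅ Z^5, C_1 ≅ Z^6.

The boundary map ∂_1: C_1 → C_0 sends each edge [p,q] (with p < q) to q − p. For instance
  ∂bd = d − b.
The 5×6 boundary matrix has rank 4 and Smith normal form diag(1,1,1,1).

Reading off H_k = ker ∂_k / im ∂_{k+1}:

  H_0: rank C_0 − rank ∂_1 = 5 − 4 = 1, and the invariant factors of ∂_1 are all 1, so H_0 ≅ Z.
  H_1: rank ker ∂_1 − rank ∂_2 = (6 − 4) − 0 = 2, and there is no ∂_2, so H_1 ≅ Z^2.

H_0 = Z,  H_1 = Z^2.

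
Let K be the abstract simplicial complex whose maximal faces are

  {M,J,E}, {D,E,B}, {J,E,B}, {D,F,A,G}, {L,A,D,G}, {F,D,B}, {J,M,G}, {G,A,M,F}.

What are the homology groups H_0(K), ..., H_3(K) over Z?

Order the vertices as A < B < D < E < F < G < J < L < M. Listing each simplex with vertices in this order, K has dimension 3 with simplices:

  0-simplices (9): A, B, D, E, F, G, J, L, M
  1-simplices (21): AD, AF, AG, AL, AM, BD, BE, BF, BJ, DE, DF, DG, DL, EJ, EM, FG, FM, GJ, GL, GM, JM
  2-simplices (15): ADF, ADG, ADL, AFG, AFM, AGL, AGM, BDE, BDF, BEJ, DFG, DGL, EJM, FGM, GJM
  3-simplices (3): ADFG, ADGL, AFGM

giving chain groups C_0 ≅ Z^9, C_1 ≅ Z^21, C_2 ≅ Z^15, C_3 ≅ Z^3.

The boundary map ∂_1: C_1 → C_0 sends each edge [p,q] (with p < q) to q − p. For instance
  ∂GL = L − G.
The 9×21 boundary matrix has rank 8 and Smith normal form diag(1,1,1,1,1,1,1,1).

Boundary ∂_2: C_2 → C_1 sends each 2-simplex [p,q,r] to [q,r] − [p,r] + [p,q]. For instance
  ∂AGM = GM − AM + AG,
  ∂GJM = JM − GM + GJ.
The 21×15 boundary matrix has rank 12 and Smith normal form diag(1,1,1,1,1,1,1,1,1,1,1,1).

∂_3: C_3 → C_2 sends each 3-simplex σ to the alternating sum Σ_i (−1)^i (σ with its i-th vertex removed). For instance
  ∂ADGL = DGL − AGL + ADL − ADG,
  ∂ADFG = DFG − AFG + ADG − ADF.
This gives a 15×3 integer matrix of rank 3; reducing to Smith normal form yields diagonal entries (1,1,1).

Computing H_k = (kernel of ∂_k) / (image of ∂_{k+1}):

  H_0: rank C_0 − rank ∂_1 = 9 − 8 = 1, and the invariant factors of ∂_1 are all 1, so H_0 ≅ Z.
  H_1: rank ker ∂_1 − rank ∂_2 = (21 − 8) − 12 = 1, and the invariant factors of ∂_2 are all 1, so H_1 ≅ Z.
  H_2: rank ker ∂_2 − rank ∂_3 = (15 − 12) − 3 = 0, and the invariant factors of ∂_3 are all 1, so H_2 ≅ 0.
  H_3: rank ker ∂_3 − rank ∂_4 = (3 − 3) − 0 = 0, and there is no ∂_4, so H_3 ≅ 0.

As a check, the Euler characteristic is 9 − 21 + 15 − 3 = 0, which agrees with 1 − 1 + 0 − 0 = 0.

H_0 ≅ Z,  H_1 ≅ Z,  H_2 = 0,  H_3 = 0.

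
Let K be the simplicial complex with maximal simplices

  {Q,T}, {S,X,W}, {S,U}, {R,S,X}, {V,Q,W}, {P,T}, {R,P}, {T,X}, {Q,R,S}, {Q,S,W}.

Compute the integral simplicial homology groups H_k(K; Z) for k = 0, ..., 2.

Fix the vertex order P < Q < R < S < T < U < V < W < X and write every simplex with vertices in increasing order. Then dim K = 2 and the simplices of K are:

  0-simplices (9): P, Q, R, S, T, U, V, W, X
  1-simplices (15): PR, PT, QR, QS, QT, QV, QW, RS, RX, SU, SW, SX, TX, VW, WX
  2-simplices (5): QRS, QSW, QVW, RSX, SWX

Hence C_0 ≅ Z^9, C_1 ≅ Z^15, C_2 ≅ Z^5.

Boundary ∂_1: C_1 → C_0 maps an edge to its endpoints' difference, ∂[p,q] = q − p.
The resulting 9×15 matrix has rank 8, and its Smith normal form has invariant factors (1,1,1,1,1,1,1,1).

∂_2: C_2 → C_1 sends each 2-simplex [p,q,r] to [q,r] − [p,r] + [p,q]. For instance
  ∂RSX = SX − RX + RS,
  ∂QSW = SW − QW + QS.
The 15×5 boundary matrix has rank 5 and Smith normal form diag(1,1,1,1,1).

Reading off H_k = ker ∂_k / im ∂_{k+1}:

  H_0: rank C_0 − rank ∂_1 = 9 − 8 = 1, and the invariant factors of ∂_1 are all 1, so H_0 = Z.
  H_1: rank ker ∂_1 − rank ∂_2 = (15 − 8) − 5 = 2, and the invariant factors of ∂_2 are all 1, so H_1 = Z^2.
  H_2: rank ker ∂_2 − rank ∂_3 = (5 − 5) − 0 = 0, and there is no ∂_3, so H_2 = 0.

H_0 ≅ Z,  H_1 ≅ Z^2,  H_2 = 0.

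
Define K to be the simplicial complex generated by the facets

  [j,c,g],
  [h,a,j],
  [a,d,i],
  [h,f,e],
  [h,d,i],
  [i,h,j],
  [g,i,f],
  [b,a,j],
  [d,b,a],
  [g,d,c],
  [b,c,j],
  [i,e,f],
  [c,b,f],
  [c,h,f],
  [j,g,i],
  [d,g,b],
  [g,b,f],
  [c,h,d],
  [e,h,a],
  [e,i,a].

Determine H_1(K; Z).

Order the vertices as a < b < c < d < e < f < g < h < i < j. Listing each simplex with vertices in this order, K has dimension 2 with simplices:

  0-simplices (10): a, b, c, d, e, f, g, h, i, j
  1-simplices (30): ab, ad, ae, ah, ai, aj, bc, bd, bf, bg, bj, cd, cf, cg, ch, cj, dg, dh, di, ef, eh, ei, fg, fh, fi, gi, gj, hi, hj, ij
  2-simplices (20): abd, abj, adi, aeh, aei, ahj, bcf, bcj, bdg, bfg, cdg, cdh, cfh, cgj, dhi, efh, efi, fgi, gij, hij

so the chain groups are C_0 ≅ Z^10, C_1 ≅ Z^30, C_2 ≅ Z^20.

Boundary ∂_1: C_1 → C_0 sends each edge [p,q] (with p < q) to q − p.
The resulting 10×30 matrix has rank 9, and its Smith normal form has invariant factors (1,1,1,1,1,1,1,1,1).

Boundary ∂_2: C_2 → C_1 maps a triangle to the signed sum of its edges. For instance
  ∂cfh = fh − ch + cf,
  ∂aeh = eh − ah + ae.
As a 30×20 matrix over Z this has rank 20, with invariant factors (1,1,1,1,1,1,1,1,1,1,1,1,1,1,1,1,1,1,1,2).

From H_k ≅ ker(∂_k) / im(∂_{k+1}) we obtain:

  H_1: rank ker ∂_1 − rank ∂_2 = (30 − 9) − 20 = 1, and ∂_2 has invariant factor 2 > 1, so H_1 ≅ Z ⊕ Z/2Z.

(K is a triangulation of the Klein bottle.)

H_1 = Z ⊕ Z/2Z.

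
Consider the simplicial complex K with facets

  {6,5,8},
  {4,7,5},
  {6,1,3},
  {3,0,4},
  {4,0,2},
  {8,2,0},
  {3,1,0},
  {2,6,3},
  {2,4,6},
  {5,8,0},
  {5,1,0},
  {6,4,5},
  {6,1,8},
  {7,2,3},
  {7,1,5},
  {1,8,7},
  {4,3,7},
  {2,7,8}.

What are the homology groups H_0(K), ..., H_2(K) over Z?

Fix the vertex order 0 < 1 < 2 < 3 < 4 < 5 < 6 < 7 < 8 and write every simplex with vertices in increasing order. Then dim K = 2 and the simplices of K are:

  0-simplices (9): [0], [1], [2], [3], [4], [5], [6], [7], [8]
  1-simplices (27): (27 of them)
  2-simplices (18): [0,1,3], [0,1,5], [0,2,4], [0,2,8], [0,3,4], [0,5,8], [1,3,6], [1,5,7], [1,6,8], [1,7,8], [2,3,6], [2,3,7], [2,4,6], [2,7,8], [3,4,7], [4,5,6], [4,5,7], [5,6,8]

so the chain groups are C_0 ≅ Z^9, C_1 ≅ Z^27, C_2 ≅ Z^18.

∂_1: C_1 → C_0 sends each edge [p,q] (with p < q) to q − p. For instance
  ∂[3,7] = [7] − [3].
The 9×27 boundary matrix has rank 8 and Smith normal form diag(1,1,1,1,1,1,1,1).

∂_2: C_2 → C_1 acts by ∂[p,q,r] = [q,r] − [p,r] + [p,q]. For instance
  ∂[0,5,8] = [5,8] − [0,8] + [0,5],
  ∂[2,4,6] = [4,6] − [2,6] + [2,4].
This gives a 27×18 integer matrix of rank 18; reducing to Smith normal form yields diagonal entries (1,1,1,1,1,1,1,1,1,1,1,1,1,1,1,1,1,2).

Reading off H_k = ker ∂_k / im ∂_{k+1}:

  H_0: rank C_0 − rank ∂_1 = 9 − 8 = 1, and the invariant factors of ∂_1 are all 1, so H_0 = Z.
  H_1: rank ker ∂_1 − rank ∂_2 = (27 − 8) − 18 = 1, and ∂_2 has invariant factor 2 > 1, so H_1 = Z × Z/2.
  H_2: rank ker ∂_2 − rank ∂_3 = (18 − 18) − 0 = 0, and there is no ∂_3, so H_2 = 0.

(K is a triangulation of the Klein bottle.)

H_0 = Z,  H_1 = Z × Z/2,  H_2 = 0.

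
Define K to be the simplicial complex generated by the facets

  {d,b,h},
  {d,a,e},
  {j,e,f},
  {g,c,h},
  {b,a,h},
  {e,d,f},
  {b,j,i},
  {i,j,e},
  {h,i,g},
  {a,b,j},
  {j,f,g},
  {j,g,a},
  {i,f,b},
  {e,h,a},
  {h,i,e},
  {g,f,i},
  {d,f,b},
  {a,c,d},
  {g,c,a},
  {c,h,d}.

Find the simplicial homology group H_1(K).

H_1 ≅ Z × Z/2.

We work with the vertex ordering a < b < c < d < e < f < g < h < i < j. The simplices of K, each written with vertices in increasing order, are:

  0-simplices (10): a, b, c, d, e, f, g, h, i, j
  1-simplices (30): ab, ac, ad, ae, ag, ah, aj, bd, bf, bh, bi, bj, cd, cg, ch, de, df, dh, ef, eh, ei, ej, fg, fi, fj, gh, gi, gj, hi, ij
  2-simplices (20): abh, abj, acd, acg, ade, aeh, agj, bdf, bdh, bfi, bij, cdh, cgh, def, efj, ehi, eij, fgi, fgj, ghi

Hence C_0 ≅ Z^10, C_1 ≅ Z^30, C_2 ≅ Z^20.

∂_1: C_1 → C_0 is given by ∂[p,q] = [q] − [p]. For instance
  ∂bd = d − b.
The 10×30 boundary matrix has rank 9 and Smith normal form diag(1,1,1,1,1,1,1,1,1).

Boundary ∂_2: C_2 → C_1 acts by ∂[p,q,r] = [q,r] − [p,r] + [p,q]. For instance
  ∂bij = ij − bj + bi,
  ∂efj = fj − ej + ef.
The 30×20 boundary matrix has rank 20 and Smith normal form diag(1,1,1,1,1,1,1,1,1,1,1,1,1,1,1,1,1,1,1,2).

Computing H_k = (kernel of ∂_k) / (image of ∂_{k+1}):

  H_1: rank ker ∂_1 − rank ∂_2 = (30 − 9) − 20 = 1, and ∂_2 has invariant factor 2 > 1, so H_1 ≅ Z × Z/2.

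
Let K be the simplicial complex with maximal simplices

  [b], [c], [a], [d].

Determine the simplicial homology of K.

K has 4 vertices.
rank ∂_0 = 0, rank ∂_1 = 0 ⇒ b_0 = 4 − 0 − 0 = 4. So H_0 ≅ Z^4.

H_0 = Z^4.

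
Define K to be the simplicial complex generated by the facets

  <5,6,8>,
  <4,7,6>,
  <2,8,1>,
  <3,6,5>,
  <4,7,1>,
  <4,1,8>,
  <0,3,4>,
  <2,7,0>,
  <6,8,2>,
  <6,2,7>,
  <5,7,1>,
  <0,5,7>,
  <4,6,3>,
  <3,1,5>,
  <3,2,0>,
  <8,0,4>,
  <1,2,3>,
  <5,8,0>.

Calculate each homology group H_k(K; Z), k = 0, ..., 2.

H_0 = Z,  H_1 = Z^2,  H_2 = Z.

Order the vertices as 0 < 1 < 2 < 3 < 4 < 5 < 6 < 7 < 8. Listing each simplex with vertices in this order, K has dimension 2 with simplices:

  0-simplices (9): [0], [1], [2], [3], [4], [5], [6], [7], [8]
  1-simplices (27): (27 of them)
  2-simplices (18): [0,2,3], [0,2,7], [0,3,4], [0,4,8], [0,5,7], [0,5,8], [1,2,3], [1,2,8], [1,3,5], [1,4,7], [1,4,8], [1,5,7], [2,6,7], [2,6,8], [3,4,6], [3,5,6], [4,6,7], [5,6,8]

giving chain groups C_0 ≅ Z^9, C_1 ≅ Z^27, C_2 ≅ Z^18.

∂_1: C_1 → C_0 sends each edge [p,q] (with p < q) to q − p. For instance
  ∂[0,2] = [2] − [0].
The 9×27 boundary matrix has rank 8 and Smith normal form diag(1,1,1,1,1,1,1,1).

∂_2: C_2 → C_1 sends each 2-simplex [p,q,r] to [q,r] − [p,r] + [p,q]. For instance
  ∂[0,2,3] = [2,3] − [0,3] + [0,2],
  ∂[1,2,8] = [2,8] − [1,8] + [1,2].
This gives a 27×18 integer matrix of rank 17; reducing to Smith normal form yields diagonal entries (1,1,1,1,1,1,1,1,1,1,1,1,1,1,1,1,1).

From H_k ≅ ker(∂_k) / im(∂_{k+1}) we obtain:

  H_0: rank C_0 − rank ∂_1 = 9 − 8 = 1, and the invariant factors of ∂_1 are all 1, so H_0 = Z.
  H_1: rank ker ∂_1 − rank ∂_2 = (27 − 8) − 17 = 2, and the invariant factors of ∂_2 are all 1, so H_1 = Z^2.
  H_2: rank ker ∂_2 − rank ∂_3 = (18 − 17) − 0 = 1, and there is no ∂_3, so H_2 = Z.

As a check, the Euler characteristic is 9 − 27 + 18 = 0, which agrees with 1 − 2 + 1 = 0.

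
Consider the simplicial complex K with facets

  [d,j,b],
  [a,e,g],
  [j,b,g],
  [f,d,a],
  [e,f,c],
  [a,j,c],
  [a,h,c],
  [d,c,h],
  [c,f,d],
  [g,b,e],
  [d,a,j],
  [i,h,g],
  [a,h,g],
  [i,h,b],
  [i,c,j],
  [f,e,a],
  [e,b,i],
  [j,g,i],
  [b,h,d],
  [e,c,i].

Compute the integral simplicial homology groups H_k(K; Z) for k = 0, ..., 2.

H_0 ≅ Z,  H_1 ≅ Z ⊕ Z/2Z,  H_2 = 0.

Order the vertices as a < b < c < d < e < f < g < h < i < j. Listing each simplex with vertices in this order, K has dimension 2 with simplices:

  0-simplices (10): a, b, c, d, e, f, g, h, i, j
  1-simplices (30): ac, ad, ae, af, ag, ah, aj, bd, be, bg, bh, bi, bj, cd, ce, cf, ch, ci, cj, df, dh, dj, ef, eg, ei, gh, gi, gj, hi, ij
  2-simplices (20): ach, acj, adf, adj, aef, aeg, agh, bdh, bdj, beg, bei, bgj, bhi, cdf, cdh, cef, cei, cij, ghi, gij

so the chain groups are C_0 ≅ Z^10, C_1 ≅ Z^30, C_2 ≅ Z^20.

Boundary ∂_1: C_1 → C_0 sends each edge [p,q] (with p < q) to q − p. For instance
  ∂ac = c − a.
As a 10×30 matrix over Z this has rank 9, with invariant factors (1,1,1,1,1,1,1,1,1).

The boundary map ∂_2: C_2 → C_1 sends each 2-simplex [p,q,r] to [q,r] − [p,r] + [p,q]. For instance
  ∂cij = ij − cj + ci,
  ∂cef = ef − cf + ce.
The resulting 30×20 matrix has rank 20, and its Smith normal form has invariant factors (1,1,1,1,1,1,1,1,1,1,1,1,1,1,1,1,1,1,1,2).

Computing H_k = (kernel of ∂_k) / (image of ∂_{k+1}):

  H_0: rank C_0 − rank ∂_1 = 10 − 9 = 1, and the invariant factors of ∂_1 are all 1, so H_0 ≅ Z.
  H_1: rank ker ∂_1 − rank ∂_2 = (30 − 9) − 20 = 1, and ∂_2 has invariant factor 2 > 1, so H_1 ≅ Z ⊕ Z/2Z.
  H_2: rank ker ∂_2 − rank ∂_3 = (20 − 20) − 0 = 0, and there is no ∂_3, so H_2 ≅ 0.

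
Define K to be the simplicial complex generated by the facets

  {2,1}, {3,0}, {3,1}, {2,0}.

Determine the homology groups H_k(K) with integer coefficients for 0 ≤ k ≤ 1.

Fix the vertex order 0 < 1 < 2 < 3 and write every simplex with vertices in increasing order. Then dim K = 1 and the simplices of K are:

  0-simplices (4): [0], [1], [2], [3]
  1-simplices (4): [0,2], [0,3], [1,2], [1,3]

so the chain groups are C_0 ≅ Z^4, C_1 ≅ Z^4.

The boundary map ∂_1: C_1 → C_0 maps an edge to its endpoints' difference, ∂[p,q] = q − p. For instance
  ∂[1,2] = [2] − [1].
The 4×4 boundary matrix has rank 3 and Smith normal form diag(1,1,1).

Computing H_k = (kernel of ∂_k) / (image of ∂_{k+1}):

  H_0: rank C_0 − rank ∂_1 = 4 − 3 = 1, and the invariant factors of ∂_1 are all 1, so H_0 = Z.
  H_1: rank ker ∂_1 − rank ∂_2 = (4 − 3) − 0 = 1, and there is no ∂_2, so H_1 = Z.

(K is a triangulation of the circle S^1.)

H_0 ≅ Z,  H_1 ≅ Z.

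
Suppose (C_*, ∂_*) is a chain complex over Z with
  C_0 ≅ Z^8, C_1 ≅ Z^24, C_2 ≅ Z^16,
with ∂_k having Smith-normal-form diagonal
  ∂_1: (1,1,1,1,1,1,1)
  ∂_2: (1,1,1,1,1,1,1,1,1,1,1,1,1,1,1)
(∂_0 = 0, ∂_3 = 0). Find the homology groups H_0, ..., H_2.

H_0 ≅ Z,  H_1 ≅ Z^2,  H_2 ≅ Z.

H_0: b_0 = 8 − 0 − 7 = 1; torsion from ∂_1 factors > 1: none. So H_0 ≅ Z.
H_1: b_1 = 24 − 7 − 15 = 2; torsion from ∂_2 factors > 1: none. So H_1 ≅ Z^2.
H_2: b_2 = 16 − 15 − 0 = 1; torsion from ∂_3 factors > 1: none. So H_2 ≅ Z.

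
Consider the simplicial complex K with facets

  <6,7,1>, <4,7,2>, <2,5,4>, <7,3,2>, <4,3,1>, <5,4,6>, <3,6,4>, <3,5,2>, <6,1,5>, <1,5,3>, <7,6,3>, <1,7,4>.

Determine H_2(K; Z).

We work with the vertex ordering 1 < 2 < 3 < 4 < 5 < 6 < 7. The simplices of K, each written with vertices in increasing order, are:

  0-simplices (7): [1], [2], [3], [4], [5], [6], [7]
  1-simplices (18): [1,3], [1,4], [1,5], [1,6], [1,7], [2,3], [2,4], [2,5], [2,7], [3,4], [3,5], [3,6], [3,7], [4,5], [4,6], [4,7], [5,6], [6,7]
  2-simplices (12): [1,3,4], [1,3,5], [1,4,7], [1,5,6], [1,6,7], [2,3,5], [2,3,7], [2,4,5], [2,4,7], [3,4,6], [3,6,7], [4,5,6]

Hence C_0 ≅ Z^7, C_1 ≅ Z^18, C_2 ≅ Z^12.

Boundary ∂_1: C_1 → C_0 is given by ∂[p,q] = [q] − [p].
This gives a 7×18 integer matrix of rank 6; reducing to Smith normal form yields diagonal entries (1,1,1,1,1,1).

Boundary ∂_2: C_2 → C_1 sends each 2-simplex [p,q,r] to [q,r] − [p,r] + [p,q]. For instance
  ∂[2,3,5] = [3,5] − [2,5] + [2,3],
  ∂[3,4,6] = [4,6] − [3,6] + [3,4].
The 18×12 boundary matrix has rank 12 and Smith normal form diag(1,1,1,1,1,1,1,1,1,1,1,2).

Reading off H_k = ker ∂_k / im ∂_{k+1}:

  H_2: rank ker ∂_2 − rank ∂_3 = (12 − 12) − 0 = 0, and there is no ∂_3, so H_2 ≅ 0.

(K is a triangulation of the real projective plane RP^2.)

H_2 = 0.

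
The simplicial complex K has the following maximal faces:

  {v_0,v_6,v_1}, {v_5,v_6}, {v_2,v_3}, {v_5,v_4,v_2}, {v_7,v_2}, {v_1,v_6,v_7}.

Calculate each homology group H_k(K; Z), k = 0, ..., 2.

Order the vertices as v_0 < v_1 < v_2 < v_3 < v_4 < v_5 < v_6 < v_7. Listing each simplex with vertices in this order, K has dimension 2 with simplices:

  0-simplices (8): [v_0], [v_1], [v_2], [v_3], [v_4], [v_5], [v_6], [v_7]
  1-simplices (11): [v_0,v_1], [v_0,v_6], [v_1,v_6], [v_1,v_7], [v_2,v_3], [v_2,v_4], [v_2,v_5], [v_2,v_7], [v_4,v_5], [v_5,v_6], [v_6,v_7]
  2-simplices (3): [v_0,v_1,v_6], [v_1,v_6,v_7], [v_2,v_4,v_5]

so the chain groups are C_0 ≅ Z^8, C_1 ≅ Z^11, C_2 ≅ Z^3.

Boundary ∂_1: C_1 → C_0 maps an edge to its endpoints' difference, ∂[p,q] = q − p. For instance
  ∂[v_0,v_6] = [v_6] − [v_0].
As a 8×11 matrix over Z this has rank 7, with invariant factors (1,1,1,1,1,1,1).

Boundary ∂_2: C_2 → C_1 acts by ∂[p,q,r] = [q,r] − [p,r] + [p,q]. For instance
  ∂[v_1,v_6,v_7] = [v_6,v_7] − [v_1,v_7] + [v_1,v_6],
  ∂[v_0,v_1,v_6] = [v_1,v_6] − [v_0,v_6] + [v_0,v_1].
As a 11×3 matrix over Z this has rank 3, with invariant factors (1,1,1).

From H_k ≅ ker(∂_k) / im(∂_{k+1}) we obtain:

  H_0: rank C_0 − rank ∂_1 = 8 − 7 = 1, and the invariant factors of ∂_1 are all 1, so H_0 ≅ Z.
  H_1: rank ker ∂_1 − rank ∂_2 = (11 − 7) − 3 = 1, and the invariant factors of ∂_2 are all 1, so H_1 ≅ Z.
  H_2: rank ker ∂_2 − rank ∂_3 = (3 − 3) − 0 = 0, and there is no ∂_3, so H_2 ≅ 0.

As a check, the Euler characteristic is 8 − 11 + 3 = 0, which agrees with 1 − 1 + 0 = 0.

H_0 = Z,  H_1 = Z,  H_2 = 0.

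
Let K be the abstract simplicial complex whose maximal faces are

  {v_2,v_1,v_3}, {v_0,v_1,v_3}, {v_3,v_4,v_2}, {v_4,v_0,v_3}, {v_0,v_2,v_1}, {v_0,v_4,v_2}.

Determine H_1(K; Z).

H_1 ≅ 0.

Take the total order v_0 < v_1 < v_2 < v_3 < v_4 on the vertex set. Then K (dimension 2) consists of the simplices:

  0-simplices (5): [v_0], [v_1], [v_2], [v_3], [v_4]
  1-simplices (9): [v_0,v_1], [v_0,v_2], [v_0,v_3], [v_0,v_4], [v_1,v_2], [v_1,v_3], [v_2,v_3], [v_2,v_4], [v_3,v_4]
  2-simplices (6): [v_0,v_1,v_2], [v_0,v_1,v_3], [v_0,v_2,v_4], [v_0,v_3,v_4], [v_1,v_2,v_3], [v_2,v_3,v_4]

Hence C_0 ≅ Z^5, C_1 ≅ Z^9, C_2 ≅ Z^6.

∂_1: C_1 → C_0 maps an edge to its endpoints' difference, ∂[p,q] = q − p.
This gives a 5×9 integer matrix of rank 4; reducing to Smith normal form yields diagonal entries (1,1,1,1).

∂_2: C_2 → C_1 sends each 2-simplex [p,q,r] to [q,r] − [p,r] + [p,q]. For instance
  ∂[v_0,v_1,v_2] = [v_1,v_2] − [v_0,v_2] + [v_0,v_1],
  ∂[v_1,v_2,v_3] = [v_2,v_3] − [v_1,v_3] + [v_1,v_2].
This gives a 9×6 integer matrix of rank 5; reducing to Smith normal form yields diagonal entries (1,1,1,1,1).

Reading off H_k = ker ∂_k / im ∂_{k+1}:

  H_1: rank ker ∂_1 − rank ∂_2 = (9 − 4) − 5 = 0, and the invariant factors of ∂_2 are all 1, so H_1 ≅ 0.

(K is a triangulation of the 2-sphere S^2.)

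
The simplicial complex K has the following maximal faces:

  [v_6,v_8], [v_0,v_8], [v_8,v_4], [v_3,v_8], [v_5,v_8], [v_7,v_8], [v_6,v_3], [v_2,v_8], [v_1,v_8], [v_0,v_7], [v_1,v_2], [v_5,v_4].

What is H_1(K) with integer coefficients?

Take the total order v_0 < v_1 < v_2 < v_3 < v_4 < v_5 < v_6 < v_7 < v_8 on the vertex set. Then K (dimension 1) consists of the simplices:

  0-simplices (9): [v_0], [v_1], [v_2], [v_3], [v_4], [v_5], [v_6], [v_7], [v_8]
  1-simplices (12): [v_0,v_7], [v_0,v_8], [v_1,v_2], [v_1,v_8], [v_2,v_8], [v_3,v_6], [v_3,v_8], [v_4,v_5], [v_4,v_8], [v_5,v_8], [v_6,v_8], [v_7,v_8]

Hence C_0 ≅ Z^9, C_1 ≅ Z^12.

∂_1: C_1 → C_0 maps an edge to its endpoints' difference, ∂[p,q] = q − p. For instance
  ∂[v_5,v_8] = [v_8] − [v_5].
The 9×12 boundary matrix has rank 8 and Smith normal form diag(1,1,1,1,1,1,1,1).

From H_k ≅ ker(∂_k) / im(∂_{k+1}) we obtain:

  H_1: rank ker ∂_1 − rank ∂_2 = (12 − 8) − 0 = 4, and there is no ∂_2, so H_1 ≅ Z^4.

H_1 = Z^4.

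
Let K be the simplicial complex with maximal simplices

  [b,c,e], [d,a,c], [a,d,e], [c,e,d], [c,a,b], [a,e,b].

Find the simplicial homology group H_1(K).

H_1 = 0.

K has 5 vertices, 9 edges, 6 triangles.
rank ∂_1 = 4, rank ∂_2 = 5 ⇒ b_1 = 9 − 4 − 5 = 0; all invariant factors of ∂_2 are 1 so no torsion. So H_1 = 0.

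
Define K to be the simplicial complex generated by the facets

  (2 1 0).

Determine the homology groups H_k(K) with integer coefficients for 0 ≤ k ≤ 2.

H_0 ≅ Z,  H_1 = 0,  H_2 = 0.

Fix the vertex order 0 < 1 < 2 and write every simplex with vertices in increasing order. Then dim K = 2 and the simplices of K are:

  0-simplices (3): [0], [1], [2]
  1-simplices (3): [0,1], [0,2], [1,2]
  2-simplices (1): [0,1,2]

giving chain groups C_0 ≅ Z^3, C_1 ≅ Z^3, C_2 ≅ Z^1.

The boundary map ∂_1: C_1 → C_0 maps an edge to its endpoints' difference, ∂[p,q] = q − p. For instance
  ∂[0,1] = [1] − [0].
The 3×3 boundary matrix has rank 2 and Smith normal form diag(1,1).

∂_2: C_2 → C_1 sends each 2-simplex [p,q,r] to [q,r] − [p,r] + [p,q]. For instance
  ∂[0,1,2] = [1,2] − [0,2] + [0,1].
As a 3×1 matrix over Z this has rank 1, with invariant factors (1).

Reading off H_k = ker ∂_k / im ∂_{k+1}:

  H_0: rank C_0 − rank ∂_1 = 3 − 2 = 1, and the invariant factors of ∂_1 are all 1, so H_0 = Z.
  H_1: rank ker ∂_1 − rank ∂_2 = (3 − 2) − 1 = 0, and the invariant factors of ∂_2 are all 1, so H_1 = 0.
  H_2: rank ker ∂_2 − rank ∂_3 = (1 − 1) − 0 = 0, and there is no ∂_3, so H_2 = 0.

As a check, the Euler characteristic is 3 − 3 + 1 = 1, which agrees with 1 − 0 + 0 = 1.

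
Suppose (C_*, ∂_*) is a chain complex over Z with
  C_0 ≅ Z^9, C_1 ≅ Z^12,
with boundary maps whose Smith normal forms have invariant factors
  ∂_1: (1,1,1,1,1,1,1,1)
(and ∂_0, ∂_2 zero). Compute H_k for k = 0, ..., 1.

H_0: b_0 = 9 − 0 − 8 = 1; torsion from ∂_1 factors > 1: none. So H_0 = Z.
H_1: b_1 = 12 − 8 − 0 = 4; torsion from ∂_2 factors > 1: none. So H_1 = Z^4.

H_0 = Z,  H_1 = Z^4.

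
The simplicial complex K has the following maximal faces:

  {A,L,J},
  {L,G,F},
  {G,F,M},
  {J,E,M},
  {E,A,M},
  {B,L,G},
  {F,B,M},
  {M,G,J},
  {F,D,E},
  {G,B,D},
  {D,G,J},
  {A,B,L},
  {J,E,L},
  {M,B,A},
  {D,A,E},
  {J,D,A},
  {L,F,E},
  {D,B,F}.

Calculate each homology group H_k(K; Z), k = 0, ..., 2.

Order the vertices as A < B < D < E < F < G < J < L < M. Listing each simplex with vertices in this order, K has dimension 2 with simplices:

  0-simplices (9): A, B, D, E, F, G, J, L, M
  1-simplices (27): AB, AD, AE, AJ, AL, AM, BD, BF, BG, BL, BM, DE, DF, DG, DJ, EF, EJ, EL, EM, FG, FL, FM, GJ, GL, GM, JL, JM
  2-simplices (18): ABL, ABM, ADE, ADJ, AEM, AJL, BDF, BDG, BFM, BGL, DEF, DGJ, EFL, EJL, EJM, FGL, FGM, GJM

so the chain groups are C_0 ≅ Z^9, C_1 ≅ Z^27, C_2 ≅ Z^18.

The boundary map ∂_1: C_1 → C_0 sends each edge [p,q] (with p < q) to q − p.
This gives a 9×27 integer matrix of rank 8; reducing to Smith normal form yields diagonal entries (1,1,1,1,1,1,1,1).

Boundary ∂_2: C_2 → C_1 acts by ∂[p,q,r] = [q,r] − [p,r] + [p,q]. For instance
  ∂AJL = JL − AL + AJ,
  ∂DEF = EF − DF + DE.
The 27×18 boundary matrix has rank 18 and Smith normal form diag(1,1,1,1,1,1,1,1,1,1,1,1,1,1,1,1,1,2).

Computing H_k = (kernel of ∂_k) / (image of ∂_{k+1}):

  H_0: rank C_0 − rank ∂_1 = 9 − 8 = 1, and the invariant factors of ∂_1 are all 1, so H_0 = Z.
  H_1: rank ker ∂_1 − rank ∂_2 = (27 − 8) − 18 = 1, and ∂_2 has invariant factor 2 > 1, so H_1 = Z × Z/2.
  H_2: rank ker ∂_2 − rank ∂_3 = (18 − 18) − 0 = 0, and there is no ∂_3, so H_2 = 0.

As a check, the Euler characteristic is 9 − 27 + 18 = 0, which agrees with 1 − 1 + 0 = 0.

H_0 = Z,  H_1 = Z × Z/2,  H_2 = 0.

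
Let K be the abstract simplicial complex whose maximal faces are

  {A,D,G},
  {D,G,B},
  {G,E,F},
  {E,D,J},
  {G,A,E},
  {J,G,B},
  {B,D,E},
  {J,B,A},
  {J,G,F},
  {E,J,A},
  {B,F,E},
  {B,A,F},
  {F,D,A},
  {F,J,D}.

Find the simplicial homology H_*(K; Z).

Take the total order A < B < D < E < F < G < J on the vertex set. Then K (dimension 2) consists of the simplices:

  0-simplices (7): A, B, D, E, F, G, J
  1-simplices (21): AB, AD, AE, AF, AG, AJ, BD, BE, BF, BG, BJ, DE, DF, DG, DJ, EF, EG, EJ, FG, FJ, GJ
  2-simplices (14): ABF, ABJ, ADF, ADG, AEG, AEJ, BDE, BDG, BEF, BGJ, DEJ, DFJ, EFG, FGJ

Hence C_0 ≅ Z^7, C_1 ≅ Z^21, C_2 ≅ Z^14.

The boundary map ∂_1: C_1 → C_0 sends each edge [p,q] (with p < q) to q − p.
The 7×21 boundary matrix has rank 6 and Smith normal form diag(1,1,1,1,1,1).

The boundary map ∂_2: C_2 → C_1 maps a triangle to the signed sum of its edges. For instance
  ∂AEJ = EJ − AJ + AE,
  ∂AEG = EG − AG + AE.
This gives a 21×14 integer matrix of rank 13; reducing to Smith normal form yields diagonal entries (1,1,1,1,1,1,1,1,1,1,1,1,1).

From H_k ≅ ker(∂_k) / im(∂_{k+1}) we obtain:

  H_0: rank C_0 − rank ∂_1 = 7 − 6 = 1, and the invariant factors of ∂_1 are all 1, so H_0 = Z.
  H_1: rank ker ∂_1 − rank ∂_2 = (21 − 6) − 13 = 2, and the invariant factors of ∂_2 are all 1, so H_1 = Z^2.
  H_2: rank ker ∂_2 − rank ∂_3 = (14 − 13) − 0 = 1, and there is no ∂_3, so H_2 = Z.

As a check, the Euler characteristic is 7 − 21 + 14 = 0, which agrees with 1 − 2 + 1 = 0.
(K is a triangulation of the torus T^2.)

H_0 = Z,  H_1 = Z^2,  H_2 = Z.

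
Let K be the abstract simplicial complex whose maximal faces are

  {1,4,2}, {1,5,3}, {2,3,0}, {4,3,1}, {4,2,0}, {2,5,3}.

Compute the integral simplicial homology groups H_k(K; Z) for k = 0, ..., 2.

H_0 ≅ Z,  H_1 ≅ Z,  H_2 = 0.

We work with the vertex ordering 0 < 1 < 2 < 3 < 4 < 5. The simplices of K, each written with vertices in increasing order, are:

  0-simplices (6): [0], [1], [2], [3], [4], [5]
  1-simplices (12): [0,2], [0,3], [0,4], [1,2], [1,3], [1,4], [1,5], [2,3], [2,4], [2,5], [3,4], [3,5]
  2-simplices (6): [0,2,3], [0,2,4], [1,2,4], [1,3,4], [1,3,5], [2,3,5]

Hence C_0 ≅ Z^6, C_1 ≅ Z^12, C_2 ≅ Z^6.

Boundary ∂_1: C_1 → C_0 maps an edge to its endpoints' difference, ∂[p,q] = q − p.
The resulting 6×12 matrix has rank 5, and its Smith normal form has invariant factors (1,1,1,1,1).

∂_2: C_2 → C_1 sends each 2-simplex [p,q,r] to [q,r] − [p,r] + [p,q]. For instance
  ∂[0,2,4] = [2,4] − [0,4] + [0,2],
  ∂[1,2,4] = [2,4] − [1,4] + [1,2].
The 12×6 boundary matrix has rank 6 and Smith normal form diag(1,1,1,1,1,1).

Computing H_k = (kernel of ∂_k) / (image of ∂_{k+1}):

  H_0: rank C_0 − rank ∂_1 = 6 − 5 = 1, and the invariant factors of ∂_1 are all 1, so H_0 = Z.
  H_1: rank ker ∂_1 − rank ∂_2 = (12 − 5) − 6 = 1, and the invariant factors of ∂_2 are all 1, so H_1 = Z.
  H_2: rank ker ∂_2 − rank ∂_3 = (6 − 6) − 0 = 0, and there is no ∂_3, so H_2 = 0.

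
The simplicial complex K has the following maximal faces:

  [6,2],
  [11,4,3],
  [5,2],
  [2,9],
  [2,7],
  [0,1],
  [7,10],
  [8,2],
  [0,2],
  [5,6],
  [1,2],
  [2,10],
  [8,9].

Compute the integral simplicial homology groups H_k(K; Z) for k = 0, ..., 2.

Fix the vertex order 0 < 1 < 2 < 3 < 4 < 5 < 6 < 7 < 8 < 9 < 10 < 11 and write every simplex with vertices in increasing order. Then dim K = 2 and the simplices of K are:

  0-simplices (12): [0], [1], [2], [3], [4], [5], [6], [7], [8], [9], [10], [11]
  1-simplices (15): [0,1], [0,2], [1,2], [2,5], [2,6], [2,7], [2,8], [2,9], [2,10], [3,4], [3,11], [4,11], [5,6], [7,10], [8,9]
  2-simplices (1): [3,4,11]

giving chain groups C_0 ≅ Z^12, C_1 ≅ Z^15, C_2 ≅ Z^1.

Boundary ∂_1: C_1 → C_0 is given by ∂[p,q] = [q] − [p]. For instance
  ∂[0,1] = [1] − [0].
The resulting 12×15 matrix has rank 10, and its Smith normal form has invariant factors (1,1,1,1,1,1,1,1,1,1).

Boundary ∂_2: C_2 → C_1 maps a triangle to the signed sum of its edges. For instance
  ∂[3,4,11] = [4,11] − [3,11] + [3,4].
As a 15×1 matrix over Z this has rank 1, with invariant factors (1).

From H_k ≅ ker(∂_k) / im(∂_{k+1}) we obtain:

  H_0: rank C_0 − rank ∂_1 = 12 − 10 = 2, and the invariant factors of ∂_1 are all 1, so H_0 ≅ Z^2.
  H_1: rank ker ∂_1 − rank ∂_2 = (15 − 10) − 1 = 4, and the invariant factors of ∂_2 are all 1, so H_1 ≅ Z^4.
  H_2: rank ker ∂_2 − rank ∂_3 = (1 − 1) − 0 = 0, and there is no ∂_3, so H_2 ≅ 0.

(K is a triangulation of the disjoint union of the 2-simplex and a wedge of 4 circles.)

H_0 = Z^2,  H_1 = Z^4,  H_2 = 0.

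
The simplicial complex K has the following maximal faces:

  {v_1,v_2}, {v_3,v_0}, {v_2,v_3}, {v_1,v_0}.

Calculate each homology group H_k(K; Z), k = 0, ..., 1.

H_0 = Z,  H_1 = Z.

Order the vertices as v_0 < v_1 < v_2 < v_3. Listing each simplex with vertices in this order, K has dimension 1 with simplices:

  0-simplices (4): [v_0], [v_1], [v_2], [v_3]
  1-simplices (4): [v_0,v_1], [v_0,v_3], [v_1,v_2], [v_2,v_3]

giving chain groups C_0 ≅ Z^4, C_1 ≅ Z^4.

∂_1: C_1 → C_0 is given by ∂[p,q] = [q] − [p].
This gives a 4×4 integer matrix of rank 3; reducing to Smith normal form yields diagonal entries (1,1,1).

Reading off H_k = ker ∂_k / im ∂_{k+1}:

  H_0: rank C_0 − rank ∂_1 = 4 − 3 = 1, and the invariant factors of ∂_1 are all 1, so H_0 ≅ Z.
  H_1: rank ker ∂_1 − rank ∂_2 = (4 − 3) − 0 = 1, and there is no ∂_2, so H_1 ≅ Z.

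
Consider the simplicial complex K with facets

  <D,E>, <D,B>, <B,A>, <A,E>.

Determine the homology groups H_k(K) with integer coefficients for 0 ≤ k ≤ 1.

We work with the vertex ordering A < B < D < E. The simplices of K, each written with vertices in increasing order, are:

  0-simplices (4): A, B, D, E
  1-simplices (4): AB, AE, BD, DE

Hence C_0 ≅ Z^4, C_1 ≅ Z^4.

The boundary map ∂_1: C_1 → C_0 sends each edge [p,q] (with p < q) to q − p. For instance
  ∂AB = B − A.
As a 4×4 matrix over Z this has rank 3, with invariant factors (1,1,1).

Reading off H_k = ker ∂_k / im ∂_{k+1}:

  H_0: rank C_0 − rank ∂_1 = 4 − 3 = 1, and the invariant factors of ∂_1 are all 1, so H_0 ≅ Z.
  H_1: rank ker ∂_1 − rank ∂_2 = (4 − 3) − 0 = 1, and there is no ∂_2, so H_1 ≅ Z.

H_0 = Z,  H_1 = Z.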